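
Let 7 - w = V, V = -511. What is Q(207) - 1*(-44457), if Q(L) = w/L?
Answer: 9203117/207 ≈ 44460.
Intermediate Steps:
w = 518 (w = 7 - 1*(-511) = 7 + 511 = 518)
Q(L) = 518/L
Q(207) - 1*(-44457) = 518/207 - 1*(-44457) = 518*(1/207) + 44457 = 518/207 + 44457 = 9203117/207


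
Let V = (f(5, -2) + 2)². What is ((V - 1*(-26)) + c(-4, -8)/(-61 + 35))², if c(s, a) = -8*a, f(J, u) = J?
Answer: 889249/169 ≈ 5261.8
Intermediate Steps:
V = 49 (V = (5 + 2)² = 7² = 49)
((V - 1*(-26)) + c(-4, -8)/(-61 + 35))² = ((49 - 1*(-26)) + (-8*(-8))/(-61 + 35))² = ((49 + 26) + 64/(-26))² = (75 + 64*(-1/26))² = (75 - 32/13)² = (943/13)² = 889249/169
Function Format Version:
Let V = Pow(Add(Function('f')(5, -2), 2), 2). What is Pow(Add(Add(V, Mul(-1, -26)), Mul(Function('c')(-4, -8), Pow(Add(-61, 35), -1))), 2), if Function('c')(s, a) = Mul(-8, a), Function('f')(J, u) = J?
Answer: Rational(889249, 169) ≈ 5261.8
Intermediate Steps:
V = 49 (V = Pow(Add(5, 2), 2) = Pow(7, 2) = 49)
Pow(Add(Add(V, Mul(-1, -26)), Mul(Function('c')(-4, -8), Pow(Add(-61, 35), -1))), 2) = Pow(Add(Add(49, Mul(-1, -26)), Mul(Mul(-8, -8), Pow(Add(-61, 35), -1))), 2) = Pow(Add(Add(49, 26), Mul(64, Pow(-26, -1))), 2) = Pow(Add(75, Mul(64, Rational(-1, 26))), 2) = Pow(Add(75, Rational(-32, 13)), 2) = Pow(Rational(943, 13), 2) = Rational(889249, 169)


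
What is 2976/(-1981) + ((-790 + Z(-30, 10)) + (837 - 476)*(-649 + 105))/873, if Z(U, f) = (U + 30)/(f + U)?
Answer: -393199742/1729413 ≈ -227.36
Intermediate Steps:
Z(U, f) = (30 + U)/(U + f)
2976/(-1981) + ((-790 + Z(-30, 10)) + (837 - 476)*(-649 + 105))/873 = 2976/(-1981) + ((-790 + (30 - 30)/(-30 + 10)) + (837 - 476)*(-649 + 105))/873 = 2976*(-1/1981) + ((-790 + 0/(-20)) + 361*(-544))*(1/873) = -2976/1981 + ((-790 - 1/20*0) - 196384)*(1/873) = -2976/1981 + ((-790 + 0) - 196384)*(1/873) = -2976/1981 + (-790 - 196384)*(1/873) = -2976/1981 - 197174*1/873 = -2976/1981 - 197174/873 = -393199742/1729413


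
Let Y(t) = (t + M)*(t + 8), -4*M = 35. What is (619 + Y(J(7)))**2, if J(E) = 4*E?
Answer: 1721344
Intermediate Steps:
M = -35/4 (M = -1/4*35 = -35/4 ≈ -8.7500)
Y(t) = (8 + t)*(-35/4 + t) (Y(t) = (t - 35/4)*(t + 8) = (-35/4 + t)*(8 + t) = (8 + t)*(-35/4 + t))
(619 + Y(J(7)))**2 = (619 + (-70 + (4*7)**2 - 3*7))**2 = (619 + (-70 + 28**2 - 3/4*28))**2 = (619 + (-70 + 784 - 21))**2 = (619 + 693)**2 = 1312**2 = 1721344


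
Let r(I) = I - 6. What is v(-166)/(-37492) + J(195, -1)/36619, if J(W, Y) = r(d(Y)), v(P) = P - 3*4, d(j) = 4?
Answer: 3221599/686459774 ≈ 0.0046931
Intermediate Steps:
v(P) = -12 + P (v(P) = P - 1*12 = P - 12 = -12 + P)
r(I) = -6 + I
J(W, Y) = -2 (J(W, Y) = -6 + 4 = -2)
v(-166)/(-37492) + J(195, -1)/36619 = (-12 - 166)/(-37492) - 2/36619 = -178*(-1/37492) - 2*1/36619 = 89/18746 - 2/36619 = 3221599/686459774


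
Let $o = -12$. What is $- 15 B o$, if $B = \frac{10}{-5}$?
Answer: $-360$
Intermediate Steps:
$B = -2$ ($B = 10 \left(- \frac{1}{5}\right) = -2$)
$- 15 B o = \left(-15\right) \left(-2\right) \left(-12\right) = 30 \left(-12\right) = -360$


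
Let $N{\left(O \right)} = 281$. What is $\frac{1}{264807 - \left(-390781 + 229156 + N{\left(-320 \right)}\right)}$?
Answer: $\frac{1}{426151} \approx 2.3466 \cdot 10^{-6}$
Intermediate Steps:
$\frac{1}{264807 - \left(-390781 + 229156 + N{\left(-320 \right)}\right)} = \frac{1}{264807 + \left(390781 - \left(281 - -229156\right)\right)} = \frac{1}{264807 + \left(390781 - \left(281 + 229156\right)\right)} = \frac{1}{264807 + \left(390781 - 229437\right)} = \frac{1}{264807 + 161344} = \frac{1}{426151}$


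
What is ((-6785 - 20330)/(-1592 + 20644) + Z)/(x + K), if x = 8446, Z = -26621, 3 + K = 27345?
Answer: -46110037/61984816 ≈ -0.74389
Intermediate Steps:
K = 27342 (K = -3 + 27345 = 27342)
((-6785 - 20330)/(-1592 + 20644) + Z)/(x + K) = ((-6785 - 20330)/(-1592 + 20644) - 26621)/(8446 + 27342) = (-27115/19052 - 26621)/35788 = (-27115*1/19052 - 26621)*(1/35788) = (-2465/1732 - 26621)*(1/35788) = -46110037/1732*1/35788 = -46110037/61984816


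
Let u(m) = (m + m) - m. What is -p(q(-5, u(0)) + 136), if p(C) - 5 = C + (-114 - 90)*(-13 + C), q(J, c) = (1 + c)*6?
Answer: 26169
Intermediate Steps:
u(m) = m (u(m) = 2*m - m = m)
q(J, c) = 6 + 6*c
p(C) = 2657 - 203*C (p(C) = 5 + (C + (-114 - 90)*(-13 + C)) = 5 + (C - 204*(-13 + C)) = 5 + (C + (2652 - 204*C)) = 5 + (2652 - 203*C) = 2657 - 203*C)
-p(q(-5, u(0)) + 136) = -(2657 - 203*((6 + 6*0) + 136)) = -(2657 - 203*((6 + 0) + 136)) = -(2657 - 203*(6 + 136)) = -(2657 - 203*142) = -(2657 - 28826) = -1*(-26169) = 26169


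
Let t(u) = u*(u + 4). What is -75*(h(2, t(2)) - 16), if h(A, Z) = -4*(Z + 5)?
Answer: 6300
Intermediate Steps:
t(u) = u*(4 + u)
h(A, Z) = -20 - 4*Z (h(A, Z) = -4*(5 + Z) = -20 - 4*Z)
-75*(h(2, t(2)) - 16) = -75*((-20 - 8*(4 + 2)) - 16) = -75*((-20 - 8*6) - 16) = -75*((-20 - 4*12) - 16) = -75*((-20 - 48) - 16) = -75*(-68 - 16) = -75*(-84) = 6300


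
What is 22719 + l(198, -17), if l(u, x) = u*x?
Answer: 19353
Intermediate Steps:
22719 + l(198, -17) = 22719 + 198*(-17) = 22719 - 3366 = 19353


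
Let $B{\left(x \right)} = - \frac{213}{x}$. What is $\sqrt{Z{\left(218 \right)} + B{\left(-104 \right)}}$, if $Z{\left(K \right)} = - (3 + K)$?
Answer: $\frac{i \sqrt{592046}}{52} \approx 14.797 i$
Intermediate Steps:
$Z{\left(K \right)} = -3 - K$
$\sqrt{Z{\left(218 \right)} + B{\left(-104 \right)}} = \sqrt{\left(-3 - 218\right) - \frac{213}{-104}} = \sqrt{\left(-3 - 218\right) - - \frac{213}{104}} = \sqrt{-221 + \frac{213}{104}} = \sqrt{- \frac{22771}{104}} = \frac{i \sqrt{592046}}{52}$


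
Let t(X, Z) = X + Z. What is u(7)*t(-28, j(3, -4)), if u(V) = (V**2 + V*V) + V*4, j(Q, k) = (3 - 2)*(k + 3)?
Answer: -3654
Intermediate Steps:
j(Q, k) = 3 + k (j(Q, k) = 1*(3 + k) = 3 + k)
u(V) = 2*V**2 + 4*V (u(V) = (V**2 + V**2) + 4*V = 2*V**2 + 4*V)
u(7)*t(-28, j(3, -4)) = (2*7*(2 + 7))*(-28 + (3 - 4)) = (2*7*9)*(-28 - 1) = 126*(-29) = -3654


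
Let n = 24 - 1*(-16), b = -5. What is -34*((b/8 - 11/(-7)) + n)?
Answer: -38981/28 ≈ -1392.2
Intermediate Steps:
n = 40 (n = 24 + 16 = 40)
-34*((b/8 - 11/(-7)) + n) = -34*((-5/8 - 11/(-7)) + 40) = -34*((-5*⅛ - 11*(-⅐)) + 40) = -34*((-5/8 + 11/7) + 40) = -34*(53/56 + 40) = -34*2293/56 = -38981/28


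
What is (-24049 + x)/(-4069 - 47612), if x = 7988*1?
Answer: 16061/51681 ≈ 0.31077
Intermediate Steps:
x = 7988
(-24049 + x)/(-4069 - 47612) = (-24049 + 7988)/(-4069 - 47612) = -16061/(-51681) = -16061*(-1/51681) = 16061/51681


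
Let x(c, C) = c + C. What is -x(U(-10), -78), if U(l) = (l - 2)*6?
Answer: 150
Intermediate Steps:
U(l) = -12 + 6*l (U(l) = (-2 + l)*6 = -12 + 6*l)
x(c, C) = C + c
-x(U(-10), -78) = -(-78 + (-12 + 6*(-10))) = -(-78 + (-12 - 60)) = -(-78 - 72) = -1*(-150) = 150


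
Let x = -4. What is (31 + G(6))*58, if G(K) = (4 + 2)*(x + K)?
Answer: 2494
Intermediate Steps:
G(K) = -24 + 6*K (G(K) = (4 + 2)*(-4 + K) = 6*(-4 + K) = -24 + 6*K)
(31 + G(6))*58 = (31 + (-24 + 6*6))*58 = (31 + (-24 + 36))*58 = (31 + 12)*58 = 43*58 = 2494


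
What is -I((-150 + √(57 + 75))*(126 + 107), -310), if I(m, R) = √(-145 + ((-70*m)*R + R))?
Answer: -I*√(758415455 - 10112200*√33) ≈ -26464.0*I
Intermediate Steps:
I(m, R) = √(-145 + R - 70*R*m) (I(m, R) = √(-145 + (-70*R*m + R)) = √(-145 + (R - 70*R*m)) = √(-145 + R - 70*R*m))
-I((-150 + √(57 + 75))*(126 + 107), -310) = -√(-145 - 310 - 70*(-310)*(-150 + √(57 + 75))*(126 + 107)) = -√(-145 - 310 - 70*(-310)*(-150 + √132)*233) = -√(-145 - 310 - 70*(-310)*(-150 + 2*√33)*233) = -√(-145 - 310 - 70*(-310)*(-34950 + 466*√33)) = -√(-145 - 310 + (-758415000 + 10112200*√33)) = -√(-758415455 + 10112200*√33)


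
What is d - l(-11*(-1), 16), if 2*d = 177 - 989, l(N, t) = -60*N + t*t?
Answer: -2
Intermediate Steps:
l(N, t) = t² - 60*N (l(N, t) = -60*N + t² = t² - 60*N)
d = -406 (d = (177 - 989)/2 = (½)*(-812) = -406)
d - l(-11*(-1), 16) = -406 - (16² - (-660)*(-1)) = -406 - (256 - 60*11) = -406 - (256 - 660) = -406 - 1*(-404) = -406 + 404 = -2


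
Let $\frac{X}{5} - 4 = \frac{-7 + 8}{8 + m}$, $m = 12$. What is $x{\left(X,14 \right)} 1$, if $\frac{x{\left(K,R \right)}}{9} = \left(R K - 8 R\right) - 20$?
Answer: $\frac{2727}{2} \approx 1363.5$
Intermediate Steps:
$X = \frac{81}{4}$ ($X = 20 + 5 \frac{-7 + 8}{8 + 12} = 20 + 5 \cdot 1 \cdot \frac{1}{20} = 20 + 5 \cdot \frac{1}{20} = 20 + \frac{1}{4} = \frac{81}{4} \approx 20.25$)
$x{\left(K,R \right)} = -180 - 72 R + 9 K R$ ($x{\left(K,R \right)} = 9 \left(\left(R K - 8 R\right) - 20\right) = 9 \left(\left(K R - 8 R\right) - 20\right) = 9 \left(\left(- 8 R + K R\right) - 20\right) = 9 \left(-20 - 8 R + K R\right) = -180 - 72 R + 9 K R$)
$x{\left(X,14 \right)} 1 = \left(-180 - 1008 + 9 \cdot \frac{81}{4} \cdot 14\right) 1 = \left(-180 - 1008 + \frac{5103}{2}\right) 1 = \frac{2727}{2} \cdot 1 = \frac{2727}{2}$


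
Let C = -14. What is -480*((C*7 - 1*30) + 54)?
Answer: 35520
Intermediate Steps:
-480*((C*7 - 1*30) + 54) = -480*((-14*7 - 1*30) + 54) = -480*((-98 - 30) + 54) = -480*(-128 + 54) = -480*(-74) = 35520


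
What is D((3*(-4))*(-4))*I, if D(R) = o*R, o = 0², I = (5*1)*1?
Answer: 0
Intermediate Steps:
I = 5 (I = 5*1 = 5)
o = 0
D(R) = 0 (D(R) = 0*R = 0)
D((3*(-4))*(-4))*I = 0*5 = 0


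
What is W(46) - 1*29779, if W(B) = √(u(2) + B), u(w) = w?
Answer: -29779 + 4*√3 ≈ -29772.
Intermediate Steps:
W(B) = √(2 + B)
W(46) - 1*29779 = √(2 + 46) - 1*29779 = √48 - 29779 = 4*√3 - 29779 = -29779 + 4*√3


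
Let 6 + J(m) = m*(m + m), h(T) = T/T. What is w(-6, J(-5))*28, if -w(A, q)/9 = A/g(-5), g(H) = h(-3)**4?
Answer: 1512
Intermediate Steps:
h(T) = 1
J(m) = -6 + 2*m**2 (J(m) = -6 + m*(m + m) = -6 + m*(2*m) = -6 + 2*m**2)
g(H) = 1 (g(H) = 1**4 = 1)
w(A, q) = -9*A (w(A, q) = -9*A/1 = -9*A)
w(-6, J(-5))*28 = -9*(-6)*28 = 54*28 = 1512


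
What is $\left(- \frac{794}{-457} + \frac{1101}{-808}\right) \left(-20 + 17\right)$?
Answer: $- \frac{415185}{369256} \approx -1.1244$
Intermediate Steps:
$\left(- \frac{794}{-457} + \frac{1101}{-808}\right) \left(-20 + 17\right) = \left(\left(-794\right) \left(- \frac{1}{457}\right) + 1101 \left(- \frac{1}{808}\right)\right) \left(-3\right) = \left(\frac{794}{457} - \frac{1101}{808}\right) \left(-3\right) = \frac{138395}{369256} \left(-3\right) = - \frac{415185}{369256}$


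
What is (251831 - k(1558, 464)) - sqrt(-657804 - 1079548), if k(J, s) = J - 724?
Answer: 250997 - 2*I*sqrt(434338) ≈ 2.51e+5 - 1318.1*I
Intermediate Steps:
k(J, s) = -724 + J
(251831 - k(1558, 464)) - sqrt(-657804 - 1079548) = (251831 - (-724 + 1558)) - sqrt(-657804 - 1079548) = (251831 - 1*834) - sqrt(-1737352) = (251831 - 834) - 2*I*sqrt(434338) = 250997 - 2*I*sqrt(434338)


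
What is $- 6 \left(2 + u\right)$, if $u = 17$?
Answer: $-114$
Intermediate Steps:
$- 6 \left(2 + u\right) = - 6 \left(2 + 17\right) = \left(-6\right) 19 = -114$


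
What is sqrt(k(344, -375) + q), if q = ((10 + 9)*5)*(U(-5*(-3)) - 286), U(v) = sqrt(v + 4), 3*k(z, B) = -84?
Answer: sqrt(-27198 + 95*sqrt(19)) ≈ 163.66*I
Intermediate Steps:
k(z, B) = -28 (k(z, B) = (1/3)*(-84) = -28)
U(v) = sqrt(4 + v)
q = -27170 + 95*sqrt(19) (q = ((10 + 9)*5)*(sqrt(4 - 5*(-3)) - 286) = (19*5)*(sqrt(4 + 15) - 286) = 95*(sqrt(19) - 286) = 95*(-286 + sqrt(19)) = -27170 + 95*sqrt(19) ≈ -26756.)
sqrt(k(344, -375) + q) = sqrt(-28 + (-27170 + 95*sqrt(19))) = sqrt(-27198 + 95*sqrt(19))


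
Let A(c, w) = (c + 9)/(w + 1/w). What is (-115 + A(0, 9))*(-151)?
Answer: 1411699/82 ≈ 17216.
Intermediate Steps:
A(c, w) = (9 + c)/(w + 1/w)
(-115 + A(0, 9))*(-151) = (-115 + 9*(9 + 0)/(1 + 9²))*(-151) = (-115 + 9*9/(1 + 81))*(-151) = (-115 + 9*9/82)*(-151) = (-115 + 9*(1/82)*9)*(-151) = (-115 + 81/82)*(-151) = -9349/82*(-151) = 1411699/82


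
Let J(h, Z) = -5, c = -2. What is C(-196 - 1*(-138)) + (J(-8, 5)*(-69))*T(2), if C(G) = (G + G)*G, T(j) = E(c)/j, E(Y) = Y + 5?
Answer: 14491/2 ≈ 7245.5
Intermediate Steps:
E(Y) = 5 + Y
T(j) = 3/j (T(j) = (5 - 2)/j = 3/j)
C(G) = 2*G² (C(G) = (2*G)*G = 2*G²)
C(-196 - 1*(-138)) + (J(-8, 5)*(-69))*T(2) = 2*(-196 - 1*(-138))² + (-5*(-69))*(3/2) = 2*(-196 + 138)² + 345*(3*(½)) = 2*(-58)² + 345*(3/2) = 2*3364 + 1035/2 = 6728 + 1035/2 = 14491/2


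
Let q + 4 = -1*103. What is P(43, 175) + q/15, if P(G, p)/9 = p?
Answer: 23518/15 ≈ 1567.9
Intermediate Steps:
P(G, p) = 9*p
q = -107 (q = -4 - 1*103 = -4 - 103 = -107)
P(43, 175) + q/15 = 9*175 - 107/15 = 1575 + (1/15)*(-107) = 1575 - 107/15 = 23518/15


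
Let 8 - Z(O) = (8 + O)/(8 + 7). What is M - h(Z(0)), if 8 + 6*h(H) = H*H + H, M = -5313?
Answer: -3592487/675 ≈ -5322.2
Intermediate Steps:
Z(O) = 112/15 - O/15 (Z(O) = 8 - (8 + O)/(8 + 7) = 8 - (8 + O)/15 = 8 - (8/15 + O/15) = 8 + (-8/15 - O/15) = 112/15 - O/15)
h(H) = -4/3 + H/6 + H**2/6 (h(H) = -4/3 + (H*H + H)/6 = -4/3 + (H**2 + H)/6 = -4/3 + (H + H**2)/6 = -4/3 + (H/6 + H**2/6) = -4/3 + H/6 + H**2/6)
M - h(Z(0)) = -5313 - (-4/3 + (112/15 - 1/15*0)/6 + (112/15 - 1/15*0)**2/6) = -5313 - (-4/3 + (112/15 + 0)/6 + (112/15 + 0)**2/6) = -5313 - (-4/3 + (1/6)*(112/15) + (112/15)**2/6) = -5313 - (-4/3 + 56/45 + (1/6)*(12544/225)) = -5313 - (-4/3 + 56/45 + 6272/675) = -5313 - 1*6212/675 = -5313 - 6212/675 = -3592487/675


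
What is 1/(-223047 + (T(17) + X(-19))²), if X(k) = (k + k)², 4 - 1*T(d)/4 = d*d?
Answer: -1/130631 ≈ -7.6552e-6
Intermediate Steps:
T(d) = 16 - 4*d² (T(d) = 16 - 4*d*d = 16 - 4*d²)
X(k) = 4*k² (X(k) = (2*k)² = 4*k²)
1/(-223047 + (T(17) + X(-19))²) = 1/(-223047 + ((16 - 4*17²) + 4*(-19)²)²) = 1/(-223047 + ((16 - 4*289) + 4*361)²) = 1/(-223047 + ((16 - 1156) + 1444)²) = 1/(-223047 + (-1140 + 1444)²) = 1/(-223047 + 304²) = 1/(-223047 + 92416) = 1/(-130631) = -1/130631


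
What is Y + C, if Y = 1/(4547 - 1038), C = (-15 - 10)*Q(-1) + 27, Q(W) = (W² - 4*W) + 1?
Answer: -431606/3509 ≈ -123.00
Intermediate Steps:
Q(W) = 1 + W² - 4*W
C = -123 (C = (-15 - 10)*(1 + (-1)² - 4*(-1)) + 27 = -25*(1 + 1 + 4) + 27 = -25*6 + 27 = -150 + 27 = -123)
Y = 1/3509 ≈ 0.00028498
Y + C = 1/3509 - 123 = -431606/3509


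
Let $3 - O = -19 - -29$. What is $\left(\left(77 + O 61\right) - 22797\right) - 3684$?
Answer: $-26831$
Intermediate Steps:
$O = -7$ ($O = 3 - \left(-19 - -29\right) = 3 - \left(-19 + 29\right) = 3 - 10 = -7$)
$\left(\left(77 + O 61\right) - 22797\right) - 3684 = \left(\left(77 - 427\right) - 22797\right) - 3684 = \left(-350 - 22797\right) - 3684 = -23147 - 3684 = -26831$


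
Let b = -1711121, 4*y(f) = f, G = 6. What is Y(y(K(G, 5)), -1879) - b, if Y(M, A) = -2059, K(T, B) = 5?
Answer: 1709062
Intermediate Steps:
y(f) = f/4
Y(y(K(G, 5)), -1879) - b = -2059 - 1*(-1711121) = -2059 + 1711121 = 1709062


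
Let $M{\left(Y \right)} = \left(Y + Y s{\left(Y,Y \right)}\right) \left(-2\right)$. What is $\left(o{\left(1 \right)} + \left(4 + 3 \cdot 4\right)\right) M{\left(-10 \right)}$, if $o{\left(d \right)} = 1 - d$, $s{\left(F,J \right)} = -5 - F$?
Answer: $1920$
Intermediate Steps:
$M{\left(Y \right)} = - 2 Y - 2 Y \left(-5 - Y\right)$ ($M{\left(Y \right)} = \left(Y + Y \left(-5 - Y\right)\right) \left(-2\right) = - 2 Y - 2 Y \left(-5 - Y\right)$)
$\left(o{\left(1 \right)} + \left(4 + 3 \cdot 4\right)\right) M{\left(-10 \right)} = \left(\left(1 - 1\right) + \left(4 + 3 \cdot 4\right)\right) 2 \left(-10\right) \left(4 - 10\right) = \left(\left(1 - 1\right) + \left(4 + 12\right)\right) 2 \left(-10\right) \left(-6\right) = \left(0 + 16\right) 120 = 16 \cdot 120 = 1920$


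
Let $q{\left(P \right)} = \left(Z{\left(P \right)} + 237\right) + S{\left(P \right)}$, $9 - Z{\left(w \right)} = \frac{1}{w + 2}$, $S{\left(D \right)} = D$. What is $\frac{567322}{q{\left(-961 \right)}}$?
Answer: $- \frac{272030899}{342842} \approx -793.46$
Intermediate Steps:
$Z{\left(w \right)} = 9 - \frac{1}{2 + w}$ ($Z{\left(w \right)} = 9 - \frac{1}{w + 2} = 9 - \frac{1}{2 + w}$)
$q{\left(P \right)} = 237 + P + \frac{17 + 9 P}{2 + P}$ ($q{\left(P \right)} = \left(\frac{17 + 9 P}{2 + P} + 237\right) + P = \left(237 + \frac{17 + 9 P}{2 + P}\right) + P = 237 + P + \frac{17 + 9 P}{2 + P}$)
$\frac{567322}{q{\left(-961 \right)}} = \frac{567322}{\frac{1}{2 - 961} \left(491 + \left(-961\right)^{2} + 248 \left(-961\right)\right)} = \frac{567322}{\frac{1}{-959} \left(491 + 923521 - 238328\right)} = \frac{567322}{\left(- \frac{1}{959}\right) 685684} = \frac{567322}{- \frac{685684}{959}} = 567322 \left(- \frac{959}{685684}\right) = - \frac{272030899}{342842}$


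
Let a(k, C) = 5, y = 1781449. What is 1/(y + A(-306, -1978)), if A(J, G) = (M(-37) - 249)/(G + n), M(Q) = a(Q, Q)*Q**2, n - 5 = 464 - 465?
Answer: 987/1758286865 ≈ 5.6134e-7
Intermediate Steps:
n = 4 (n = 5 + (464 - 465) = 5 - 1 = 4)
M(Q) = 5*Q**2
A(J, G) = 6596/(4 + G) (A(J, G) = (5*(-37)**2 - 249)/(G + 4) = (5*1369 - 249)/(4 + G) = (6845 - 249)/(4 + G) = 6596/(4 + G))
1/(y + A(-306, -1978)) = 1/(1781449 + 6596/(4 - 1978)) = 1/(1781449 + 6596/(-1974)) = 1/(1781449 + 6596*(-1/1974)) = 1/(1781449 - 3298/987) = 1/(1758286865/987) = 987/1758286865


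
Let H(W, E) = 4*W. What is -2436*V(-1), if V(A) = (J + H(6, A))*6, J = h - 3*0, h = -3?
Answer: -306936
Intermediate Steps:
J = -3 (J = -3 - 3*0 = -3 + 0 = -3)
V(A) = 126 (V(A) = (-3 + 4*6)*6 = (-3 + 24)*6 = 21*6 = 126)
-2436*V(-1) = -2436*126 = -306936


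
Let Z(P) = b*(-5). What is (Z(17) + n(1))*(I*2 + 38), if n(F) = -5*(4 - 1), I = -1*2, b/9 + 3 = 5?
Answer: -3570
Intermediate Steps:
b = 18 (b = -27 + 9*5 = -27 + 45 = 18)
I = -2
Z(P) = -90 (Z(P) = 18*(-5) = -90)
n(F) = -15 (n(F) = -5*3 = -15)
(Z(17) + n(1))*(I*2 + 38) = (-90 - 15)*(-2*2 + 38) = -105*(-4 + 38) = -105*34 = -3570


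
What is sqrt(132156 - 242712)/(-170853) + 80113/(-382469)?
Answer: -80113/382469 - 2*I*sqrt(3071)/56951 ≈ -0.20946 - 0.0019461*I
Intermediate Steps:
sqrt(132156 - 242712)/(-170853) + 80113/(-382469) = sqrt(-110556)*(-1/170853) + 80113*(-1/382469) = (6*I*sqrt(3071))*(-1/170853) - 80113/382469 = -2*I*sqrt(3071)/56951 - 80113/382469 = -80113/382469 - 2*I*sqrt(3071)/56951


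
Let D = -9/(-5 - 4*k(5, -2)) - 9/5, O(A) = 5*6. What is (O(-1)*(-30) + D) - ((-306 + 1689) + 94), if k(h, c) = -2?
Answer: -11909/5 ≈ -2381.8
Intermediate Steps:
O(A) = 30
D = -24/5 (D = -9/(-5 - 4*(-2)) - 9/5 = -9/(-5 + 8) - 9*⅕ = -9/3 - 9/5 = -9*⅓ - 9/5 = -3 - 9/5 = -24/5 ≈ -4.8000)
(O(-1)*(-30) + D) - ((-306 + 1689) + 94) = (30*(-30) - 24/5) - ((-306 + 1689) + 94) = (-900 - 24/5) - (1383 + 94) = -4524/5 - 1*1477 = -4524/5 - 1477 = -11909/5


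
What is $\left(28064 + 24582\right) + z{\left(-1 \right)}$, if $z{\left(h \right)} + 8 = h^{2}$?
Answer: $52639$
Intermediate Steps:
$z{\left(h \right)} = -8 + h^{2}$
$\left(28064 + 24582\right) + z{\left(-1 \right)} = \left(28064 + 24582\right) - \left(8 - \left(-1\right)^{2}\right) = 52646 + \left(-8 + 1\right) = 52646 - 7 = 52639$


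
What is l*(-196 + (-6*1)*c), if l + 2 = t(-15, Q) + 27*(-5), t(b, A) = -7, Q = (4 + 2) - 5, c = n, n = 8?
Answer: 35136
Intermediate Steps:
c = 8
Q = 1 (Q = 6 - 5 = 1)
l = -144 (l = -2 + (-7 + 27*(-5)) = -2 + (-7 - 135) = -2 - 142 = -144)
l*(-196 + (-6*1)*c) = -144*(-196 - 6*1*8) = -144*(-196 - 6*8) = -144*(-196 - 48) = -144*(-244) = 35136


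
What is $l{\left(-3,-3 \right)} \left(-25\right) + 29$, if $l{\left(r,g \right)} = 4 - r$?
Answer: $-146$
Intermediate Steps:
$l{\left(-3,-3 \right)} \left(-25\right) + 29 = \left(4 - -3\right) \left(-25\right) + 29 = \left(4 + 3\right) \left(-25\right) + 29 = 7 \left(-25\right) + 29 = -175 + 29 = -146$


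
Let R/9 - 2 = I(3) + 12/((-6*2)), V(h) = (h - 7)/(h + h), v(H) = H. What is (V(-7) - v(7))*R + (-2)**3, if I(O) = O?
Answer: -224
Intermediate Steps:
V(h) = (-7 + h)/(2*h) (V(h) = (-7 + h)/((2*h)) = (-7 + h)*(1/(2*h)) = (-7 + h)/(2*h))
R = 36 (R = 18 + 9*(3 + 12/((-6*2))) = 18 + 9*(3 + 12/(-12)) = 18 + 9*(3 + 12*(-1/12)) = 18 + 9*(3 - 1) = 18 + 9*2 = 18 + 18 = 36)
(V(-7) - v(7))*R + (-2)**3 = ((1/2)*(-7 - 7)/(-7) - 1*7)*36 + (-2)**3 = ((1/2)*(-1/7)*(-14) - 7)*36 - 8 = (1 - 7)*36 - 8 = -6*36 - 8 = -216 - 8 = -224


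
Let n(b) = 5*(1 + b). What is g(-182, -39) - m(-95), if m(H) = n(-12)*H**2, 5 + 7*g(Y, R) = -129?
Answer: 3474491/7 ≈ 4.9636e+5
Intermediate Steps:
g(Y, R) = -134/7 (g(Y, R) = -5/7 + (1/7)*(-129) = -5/7 - 129/7 = -134/7)
n(b) = 5 + 5*b
m(H) = -55*H**2 (m(H) = (5 + 5*(-12))*H**2 = (5 - 60)*H**2 = -55*H**2)
g(-182, -39) - m(-95) = -134/7 - (-55)*(-95)**2 = -134/7 - (-55)*9025 = -134/7 - 1*(-496375) = -134/7 + 496375 = 3474491/7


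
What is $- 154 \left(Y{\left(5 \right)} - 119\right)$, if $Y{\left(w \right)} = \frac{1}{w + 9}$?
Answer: $18315$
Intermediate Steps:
$Y{\left(w \right)} = \frac{1}{9 + w}$
$- 154 \left(Y{\left(5 \right)} - 119\right) = - 154 \left(\frac{1}{9 + 5} - 119\right) = - 154 \left(\frac{1}{14} - 119\right) = \left(-154\right) \left(- \frac{1665}{14}\right) = 18315$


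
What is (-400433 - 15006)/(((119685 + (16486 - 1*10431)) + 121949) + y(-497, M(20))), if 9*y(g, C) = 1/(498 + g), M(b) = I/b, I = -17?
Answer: -3738951/2229202 ≈ -1.6773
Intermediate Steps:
M(b) = -17/b
y(g, C) = 1/(9*(498 + g))
(-400433 - 15006)/(((119685 + (16486 - 1*10431)) + 121949) + y(-497, M(20))) = (-400433 - 15006)/(((119685 + (16486 - 1*10431)) + 121949) + 1/(9*(498 - 497))) = -415439/(((119685 + (16486 - 10431)) + 121949) + (⅑)/1) = -415439/(((119685 + 6055) + 121949) + (⅑)*1) = -415439/((125740 + 121949) + ⅑) = -415439/(247689 + ⅑) = -415439/2229202/9 = -415439*9/2229202 = -3738951/2229202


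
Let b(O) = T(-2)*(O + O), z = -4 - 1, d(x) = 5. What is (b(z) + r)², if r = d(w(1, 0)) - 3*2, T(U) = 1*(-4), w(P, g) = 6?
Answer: 1521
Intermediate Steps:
T(U) = -4
r = -1 (r = 5 - 3*2 = 5 - 6 = -1)
z = -5
b(O) = -8*O (b(O) = -4*(O + O) = -8*O)
(b(z) + r)² = (-8*(-5) - 1)² = (40 - 1)² = 39² = 1521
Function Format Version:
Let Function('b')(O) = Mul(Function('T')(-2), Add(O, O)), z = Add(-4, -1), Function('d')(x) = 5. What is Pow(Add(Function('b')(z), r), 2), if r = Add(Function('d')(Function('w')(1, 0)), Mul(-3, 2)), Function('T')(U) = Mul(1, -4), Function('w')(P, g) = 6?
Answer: 1521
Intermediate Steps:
Function('T')(U) = -4
r = -1 (r = Add(5, Mul(-3, 2)) = Add(5, -6) = -1)
z = -5
Function('b')(O) = Mul(-8, O) (Function('b')(O) = Mul(-4, Add(O, O)) = Mul(-4, Mul(2, O)) = Mul(-8, O))
Pow(Add(Function('b')(z), r), 2) = Pow(Add(Mul(-8, -5), -1), 2) = Pow(Add(40, -1), 2) = Pow(39, 2) = 1521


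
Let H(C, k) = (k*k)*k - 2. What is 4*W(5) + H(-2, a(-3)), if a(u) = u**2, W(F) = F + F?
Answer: 767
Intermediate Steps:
W(F) = 2*F
H(C, k) = -2 + k**3 (H(C, k) = k**2*k - 2 = k**3 - 2 = -2 + k**3)
4*W(5) + H(-2, a(-3)) = 4*(2*5) + (-2 + ((-3)**2)**3) = 4*10 + (-2 + 9**3) = 40 + (-2 + 729) = 40 + 727 = 767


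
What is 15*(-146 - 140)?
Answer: -4290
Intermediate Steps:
15*(-146 - 140) = 15*(-286) = -4290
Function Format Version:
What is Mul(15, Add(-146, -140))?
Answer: -4290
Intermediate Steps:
Mul(15, Add(-146, -140)) = Mul(15, -286) = -4290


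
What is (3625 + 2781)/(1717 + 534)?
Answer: 6406/2251 ≈ 2.8458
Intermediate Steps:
(3625 + 2781)/(1717 + 534) = 6406/2251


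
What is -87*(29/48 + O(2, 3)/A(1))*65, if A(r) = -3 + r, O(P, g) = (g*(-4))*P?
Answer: -1140425/16 ≈ -71277.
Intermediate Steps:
O(P, g) = -4*P*g (O(P, g) = (-4*g)*P = -4*P*g)
-87*(29/48 + O(2, 3)/A(1))*65 = -87*(29/48 + (-4*2*3)/(-3 + 1))*65 = -87*(29*(1/48) - 24/(-2))*65 = -87*(29/48 - 24*(-1/2))*65 = -87*(29/48 + 12)*65 = -87*(605/48)*65 = -17545*65/16 = -1*1140425/16 = -1140425/16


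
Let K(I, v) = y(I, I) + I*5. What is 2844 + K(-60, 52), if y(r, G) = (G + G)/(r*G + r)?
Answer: 150094/59 ≈ 2544.0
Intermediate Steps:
y(r, G) = 2*G/(r + G*r) (y(r, G) = (2*G)/(G*r + r) = (2*G)/(r + G*r) = 2*G/(r + G*r))
K(I, v) = 2/(1 + I) + 5*I (K(I, v) = 2*I/(I*(1 + I)) + I*5 = 2/(1 + I) + 5*I)
2844 + K(-60, 52) = 2844 + (2 + 5*(-60)*(1 - 60))/(1 - 60) = 2844 + (2 + 5*(-60)*(-59))/(-59) = 2844 - (2 + 17700)/59 = 2844 - 1/59*17702 = 2844 - 17702/59 = 150094/59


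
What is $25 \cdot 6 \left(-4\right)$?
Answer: $-600$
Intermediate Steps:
$25 \cdot 6 \left(-4\right) = 150 \left(-4\right) = -600$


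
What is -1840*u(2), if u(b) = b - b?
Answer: 0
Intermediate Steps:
u(b) = 0
-1840*u(2) = -1840*0 = 0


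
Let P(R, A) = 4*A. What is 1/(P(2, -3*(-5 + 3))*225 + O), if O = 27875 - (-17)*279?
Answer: 1/38018 ≈ 2.6303e-5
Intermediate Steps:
O = 32618 (O = 27875 - 1*(-4743) = 27875 + 4743 = 32618)
1/(P(2, -3*(-5 + 3))*225 + O) = 1/((4*(-3*(-5 + 3)))*225 + 32618) = 1/((4*(-3*(-2)))*225 + 32618) = 1/((4*6)*225 + 32618) = 1/(24*225 + 32618) = 1/(5400 + 32618) = 1/38018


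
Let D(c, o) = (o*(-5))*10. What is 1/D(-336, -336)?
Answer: 1/16800 ≈ 5.9524e-5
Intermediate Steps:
D(c, o) = -50*o (D(c, o) = -5*o*10 = -50*o)
1/D(-336, -336) = 1/(-50*(-336)) = 1/16800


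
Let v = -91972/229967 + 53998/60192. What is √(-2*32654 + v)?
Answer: I*√60178586114443332305/30355644 ≈ 255.55*I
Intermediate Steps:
v = 181099459/364267728 (v = -91972*1/229967 + 53998*(1/60192) = -91972/229967 + 1421/1584 = 181099459/364267728 ≈ 0.49716)
√(-2*32654 + v) = √(-2*32654 + 181099459/364267728) = √(-65308 + 181099459/364267728) = √(-23789415680765/364267728) = I*√60178586114443332305/30355644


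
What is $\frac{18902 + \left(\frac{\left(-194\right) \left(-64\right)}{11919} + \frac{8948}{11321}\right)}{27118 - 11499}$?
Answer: $\frac{2550788563846}{2107549749381} \approx 1.2103$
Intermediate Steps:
$\frac{18902 + \left(\frac{\left(-194\right) \left(-64\right)}{11919} + \frac{8948}{11321}\right)}{27118 - 11499} = \frac{18902 + \left(12416 \cdot \frac{1}{11919} + 8948 \cdot \frac{1}{11321}\right)}{15619} = \left(18902 + \left(\frac{12416}{11919} + \frac{8948}{11321}\right)\right) \frac{1}{15619} = \left(18902 + \frac{247212748}{134934999}\right) \frac{1}{15619} = \frac{2550788563846}{134934999} \cdot \frac{1}{15619} = \frac{2550788563846}{2107549749381}$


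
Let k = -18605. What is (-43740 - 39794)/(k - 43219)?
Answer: 41767/30912 ≈ 1.3512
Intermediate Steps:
(-43740 - 39794)/(k - 43219) = (-43740 - 39794)/(-18605 - 43219) = -83534/(-61824) = -83534*(-1/61824) = 41767/30912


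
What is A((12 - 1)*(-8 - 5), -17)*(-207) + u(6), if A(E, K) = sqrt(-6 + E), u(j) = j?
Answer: 6 - 207*I*sqrt(149) ≈ 6.0 - 2526.8*I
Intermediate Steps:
A((12 - 1)*(-8 - 5), -17)*(-207) + u(6) = sqrt(-6 + (12 - 1)*(-8 - 5))*(-207) + 6 = sqrt(-6 + 11*(-13))*(-207) + 6 = sqrt(-6 - 143)*(-207) + 6 = sqrt(-149)*(-207) + 6 = (I*sqrt(149))*(-207) + 6 = -207*I*sqrt(149) + 6 = 6 - 207*I*sqrt(149)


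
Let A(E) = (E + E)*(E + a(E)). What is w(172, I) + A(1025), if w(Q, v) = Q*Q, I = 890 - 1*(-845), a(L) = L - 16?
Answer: 4199284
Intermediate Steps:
a(L) = -16 + L
I = 1735 (I = 890 + 845 = 1735)
w(Q, v) = Q**2
A(E) = 2*E*(-16 + 2*E) (A(E) = (E + E)*(E + (-16 + E)) = (2*E)*(-16 + 2*E) = 2*E*(-16 + 2*E))
w(172, I) + A(1025) = 172**2 + 4*1025*(-8 + 1025) = 29584 + 4*1025*1017 = 29584 + 4169700 = 4199284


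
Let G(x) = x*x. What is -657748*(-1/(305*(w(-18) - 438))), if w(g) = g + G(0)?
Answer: -164437/34770 ≈ -4.7293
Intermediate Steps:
G(x) = x²
w(g) = g (w(g) = g + 0² = g + 0 = g)
-657748*(-1/(305*(w(-18) - 438))) = -657748*(-1/(305*(-18 - 438))) = -657748/((-456*(-305))) = -657748/139080 = -657748*1/139080 = -164437/34770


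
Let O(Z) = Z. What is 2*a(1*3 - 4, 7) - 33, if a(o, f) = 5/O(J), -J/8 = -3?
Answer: -391/12 ≈ -32.583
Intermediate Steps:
J = 24 (J = -8*(-3) = 24)
a(o, f) = 5/24
2*a(1*3 - 4, 7) - 33 = 2*(5/24) - 33 = 5/12 - 33 = -391/12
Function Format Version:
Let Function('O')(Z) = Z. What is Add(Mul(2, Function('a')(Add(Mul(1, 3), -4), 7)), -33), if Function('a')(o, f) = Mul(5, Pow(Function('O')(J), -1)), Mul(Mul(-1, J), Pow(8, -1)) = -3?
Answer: Rational(-391, 12) ≈ -32.583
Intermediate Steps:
J = 24 (J = Mul(-8, -3) = 24)
Function('a')(o, f) = Rational(5, 24) (Function('a')(o, f) = Mul(5, Pow(24, -1)) = Mul(5, Rational(1, 24)) = Rational(5, 24))
Add(Mul(2, Function('a')(Add(Mul(1, 3), -4), 7)), -33) = Add(Mul(2, Rational(5, 24)), -33) = Add(Rational(5, 12), -33) = Rational(-391, 12)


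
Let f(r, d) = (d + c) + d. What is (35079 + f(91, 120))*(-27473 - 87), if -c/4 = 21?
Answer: -971076600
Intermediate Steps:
c = -84 (c = -4*21 = -84)
f(r, d) = -84 + 2*d (f(r, d) = (d - 84) + d = (-84 + d) + d = -84 + 2*d)
(35079 + f(91, 120))*(-27473 - 87) = (35079 + (-84 + 2*120))*(-27473 - 87) = (35079 + (-84 + 240))*(-27560) = (35079 + 156)*(-27560) = 35235*(-27560) = -971076600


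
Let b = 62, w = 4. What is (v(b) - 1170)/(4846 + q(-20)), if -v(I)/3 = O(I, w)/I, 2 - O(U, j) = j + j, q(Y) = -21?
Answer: -36261/149575 ≈ -0.24243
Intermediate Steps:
O(U, j) = 2 - 2*j (O(U, j) = 2 - (j + j) = 2 - 2*j)
v(I) = 18/I (v(I) = -3*(2 - 2*4)/I = -3*(2 - 8)/I = -(-18)/I = 18/I)
(v(b) - 1170)/(4846 + q(-20)) = (18/62 - 1170)/(4846 - 21) = (18*(1/62) - 1170)/4825 = (9/31 - 1170)*(1/4825) = -36261/31*1/4825 = -36261/149575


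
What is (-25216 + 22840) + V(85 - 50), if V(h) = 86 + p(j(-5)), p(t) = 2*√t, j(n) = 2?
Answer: -2290 + 2*√2 ≈ -2287.2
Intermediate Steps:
V(h) = 86 + 2*√2
(-25216 + 22840) + V(85 - 50) = (-25216 + 22840) + (86 + 2*√2) = -2376 + (86 + 2*√2) = -2290 + 2*√2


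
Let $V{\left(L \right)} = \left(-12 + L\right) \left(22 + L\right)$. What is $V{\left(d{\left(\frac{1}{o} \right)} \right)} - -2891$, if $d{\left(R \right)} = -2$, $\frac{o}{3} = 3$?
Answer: $2611$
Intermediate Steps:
$o = 9$ ($o = 3 \cdot 3 = 9$)
$V{\left(d{\left(\frac{1}{o} \right)} \right)} - -2891 = \left(-264 + \left(-2\right)^{2} + 10 \left(-2\right)\right) - -2891 = \left(-264 + 4 - 20\right) + 2891 = -280 + 2891 = 2611$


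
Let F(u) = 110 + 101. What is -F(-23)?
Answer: -211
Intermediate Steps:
F(u) = 211
-F(-23) = -1*211 = -211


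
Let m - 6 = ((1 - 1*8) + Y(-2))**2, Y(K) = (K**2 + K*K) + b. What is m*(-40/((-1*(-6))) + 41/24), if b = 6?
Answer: -6545/24 ≈ -272.71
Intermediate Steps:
Y(K) = 6 + 2*K**2 (Y(K) = (K**2 + K*K) + 6 = (K**2 + K**2) + 6 = 2*K**2 + 6 = 6 + 2*K**2)
m = 55 (m = 6 + ((1 - 1*8) + (6 + 2*(-2)**2))**2 = 6 + ((1 - 8) + (6 + 2*4))**2 = 6 + (-7 + (6 + 8))**2 = 6 + (-7 + 14)**2 = 6 + 7**2 = 6 + 49 = 55)
m*(-40/((-1*(-6))) + 41/24) = 55*(-40/((-1*(-6))) + 41/24) = 55*(-40/6 + 41*(1/24)) = 55*(-40*1/6 + 41/24) = 55*(-20/3 + 41/24) = 55*(-119/24) = -6545/24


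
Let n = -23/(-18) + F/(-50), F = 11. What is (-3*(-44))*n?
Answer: 10472/75 ≈ 139.63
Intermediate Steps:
n = 238/225 (n = -23/(-18) + 11/(-50) = -23*(-1/18) + 11*(-1/50) = 23/18 - 11/50 = 238/225 ≈ 1.0578)
(-3*(-44))*n = -3*(-44)*(238/225) = 132*(238/225) = 10472/75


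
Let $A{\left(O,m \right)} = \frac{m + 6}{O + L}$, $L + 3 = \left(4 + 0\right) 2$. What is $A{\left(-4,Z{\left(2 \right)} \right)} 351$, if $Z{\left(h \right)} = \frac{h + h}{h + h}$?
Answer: $2457$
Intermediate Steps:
$Z{\left(h \right)} = 1$ ($Z{\left(h \right)} = \frac{2 h}{2 h} = 2 h \frac{1}{2 h} = 1$)
$L = 5$ ($L = -3 + \left(4 + 0\right) 2 = -3 + 4 \cdot 2 = -3 + 8 = 5$)
$A{\left(O,m \right)} = \frac{6 + m}{5 + O}$ ($A{\left(O,m \right)} = \frac{m + 6}{O + 5} = \frac{6 + m}{5 + O}$)
$A{\left(-4,Z{\left(2 \right)} \right)} 351 = \frac{6 + 1}{5 - 4} \cdot 351 = 1^{-1} \cdot 7 \cdot 351 = 1 \cdot 7 \cdot 351 = 7 \cdot 351 = 2457$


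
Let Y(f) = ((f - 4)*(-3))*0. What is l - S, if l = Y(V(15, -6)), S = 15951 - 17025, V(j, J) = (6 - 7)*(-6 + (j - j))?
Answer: 1074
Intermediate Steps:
V(j, J) = 6 (V(j, J) = -(-6 + 0) = -1*(-6) = 6)
Y(f) = 0 (Y(f) = ((-4 + f)*(-3))*0 = (12 - 3*f)*0 = 0)
S = -1074
l = 0
l - S = 0 - 1*(-1074) = 0 + 1074 = 1074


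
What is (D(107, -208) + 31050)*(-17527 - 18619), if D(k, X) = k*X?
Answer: -317867924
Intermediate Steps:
D(k, X) = X*k
(D(107, -208) + 31050)*(-17527 - 18619) = (-208*107 + 31050)*(-17527 - 18619) = (-22256 + 31050)*(-36146) = 8794*(-36146) = -317867924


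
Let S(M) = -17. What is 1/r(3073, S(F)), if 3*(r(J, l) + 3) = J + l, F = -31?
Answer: 3/3047 ≈ 0.00098458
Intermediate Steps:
r(J, l) = -3 + J/3 + l/3 (r(J, l) = -3 + (J + l)/3 = -3 + (J/3 + l/3) = -3 + J/3 + l/3)
1/r(3073, S(F)) = 1/(-3 + (1/3)*3073 + (1/3)*(-17)) = 1/(-3 + 3073/3 - 17/3) = 1/(3047/3) = 3/3047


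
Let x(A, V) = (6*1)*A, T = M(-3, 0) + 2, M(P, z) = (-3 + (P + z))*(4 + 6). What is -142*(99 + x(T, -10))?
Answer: 35358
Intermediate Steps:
M(P, z) = -30 + 10*P + 10*z (M(P, z) = (-3 + P + z)*10 = -30 + 10*P + 10*z)
T = -58 (T = (-30 + 10*(-3) + 10*0) + 2 = (-30 - 30 + 0) + 2 = -60 + 2 = -58)
x(A, V) = 6*A
-142*(99 + x(T, -10)) = -142*(99 + 6*(-58)) = -142*(99 - 348) = -142*(-249) = 35358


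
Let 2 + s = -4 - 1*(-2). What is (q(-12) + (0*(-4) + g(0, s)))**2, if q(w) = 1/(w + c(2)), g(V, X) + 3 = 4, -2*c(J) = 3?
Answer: 625/729 ≈ 0.85734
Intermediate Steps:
c(J) = -3/2 (c(J) = -1/2*3 = -3/2)
s = -4 (s = -2 + (-4 - 1*(-2)) = -2 + (-4 + 2) = -2 - 2 = -4)
g(V, X) = 1 (g(V, X) = -3 + 4 = 1)
q(w) = 1/(-3/2 + w) (q(w) = 1/(w - 3/2) = 1/(-3/2 + w))
(q(-12) + (0*(-4) + g(0, s)))**2 = (2/(-3 + 2*(-12)) + (0*(-4) + 1))**2 = (2/(-3 - 24) + (0 + 1))**2 = (2/(-27) + 1)**2 = (2*(-1/27) + 1)**2 = (-2/27 + 1)**2 = (25/27)**2 = 625/729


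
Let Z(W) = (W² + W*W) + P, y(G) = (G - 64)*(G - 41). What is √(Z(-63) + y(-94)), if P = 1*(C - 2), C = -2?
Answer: 4*√1829 ≈ 171.07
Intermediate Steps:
P = -4 (P = 1*(-2 - 2) = 1*(-4) = -4)
y(G) = (-64 + G)*(-41 + G)
Z(W) = -4 + 2*W² (Z(W) = (W² + W*W) - 4 = (W² + W²) - 4 = 2*W² - 4 = -4 + 2*W²)
√(Z(-63) + y(-94)) = √((-4 + 2*(-63)²) + (2624 + (-94)² - 105*(-94))) = √((-4 + 2*3969) + (2624 + 8836 + 9870)) = √((-4 + 7938) + 21330) = √(7934 + 21330) = √29264 = 4*√1829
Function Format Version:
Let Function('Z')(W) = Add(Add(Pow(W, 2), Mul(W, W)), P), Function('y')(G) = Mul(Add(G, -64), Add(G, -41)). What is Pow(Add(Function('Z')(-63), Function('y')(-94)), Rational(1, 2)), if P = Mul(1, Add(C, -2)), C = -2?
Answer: Mul(4, Pow(1829, Rational(1, 2))) ≈ 171.07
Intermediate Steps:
P = -4 (P = Mul(1, Add(-2, -2)) = Mul(1, -4) = -4)
Function('y')(G) = Mul(Add(-64, G), Add(-41, G))
Function('Z')(W) = Add(-4, Mul(2, Pow(W, 2))) (Function('Z')(W) = Add(Add(Pow(W, 2), Mul(W, W)), -4) = Add(Add(Pow(W, 2), Pow(W, 2)), -4) = Add(Mul(2, Pow(W, 2)), -4) = Add(-4, Mul(2, Pow(W, 2))))
Pow(Add(Function('Z')(-63), Function('y')(-94)), Rational(1, 2)) = Pow(Add(Add(-4, Mul(2, Pow(-63, 2))), Add(2624, Pow(-94, 2), Mul(-105, -94))), Rational(1, 2)) = Pow(Add(Add(-4, Mul(2, 3969)), Add(2624, 8836, 9870)), Rational(1, 2)) = Pow(Add(Add(-4, 7938), 21330), Rational(1, 2)) = Pow(Add(7934, 21330), Rational(1, 2)) = Pow(29264, Rational(1, 2)) = Mul(4, Pow(1829, Rational(1, 2)))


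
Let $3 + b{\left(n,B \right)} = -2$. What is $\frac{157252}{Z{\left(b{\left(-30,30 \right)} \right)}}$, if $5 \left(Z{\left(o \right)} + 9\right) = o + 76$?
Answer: $\frac{393130}{13} \approx 30241.0$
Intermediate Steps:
$b{\left(n,B \right)} = -5$ ($b{\left(n,B \right)} = -3 - 2 = -5$)
$Z{\left(o \right)} = \frac{31}{5} + \frac{o}{5}$ ($Z{\left(o \right)} = -9 + \frac{o + 76}{5} = -9 + \frac{76 + o}{5} = -9 + \left(\frac{76}{5} + \frac{o}{5}\right) = \frac{31}{5} + \frac{o}{5}$)
$\frac{157252}{Z{\left(b{\left(-30,30 \right)} \right)}} = \frac{157252}{\frac{31}{5} + \frac{1}{5} \left(-5\right)} = \frac{157252}{\frac{31}{5} - 1} = \frac{157252}{\frac{26}{5}} = 157252 \cdot \frac{5}{26} = \frac{393130}{13}$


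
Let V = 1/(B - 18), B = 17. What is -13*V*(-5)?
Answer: -65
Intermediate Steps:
V = -1 (V = 1/(17 - 18) = 1/(-1) = -1)
-13*V*(-5) = -13*(-1)*(-5) = 13*(-5) = -65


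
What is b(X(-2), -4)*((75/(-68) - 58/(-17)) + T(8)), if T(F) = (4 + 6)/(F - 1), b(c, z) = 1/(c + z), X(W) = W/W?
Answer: -593/476 ≈ -1.2458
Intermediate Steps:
X(W) = 1
T(F) = 10/(-1 + F)
b(X(-2), -4)*((75/(-68) - 58/(-17)) + T(8)) = ((75/(-68) - 58/(-17)) + 10/(-1 + 8))/(1 - 4) = ((75*(-1/68) - 58*(-1/17)) + 10/7)/(-3) = -((-75/68 + 58/17) + 10*(⅐))/3 = -(157/68 + 10/7)/3 = -⅓*1779/476 = -593/476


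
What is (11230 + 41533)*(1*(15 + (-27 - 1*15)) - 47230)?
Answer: -2493421091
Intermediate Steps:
(11230 + 41533)*(1*(15 + (-27 - 1*15)) - 47230) = 52763*(1*(15 + (-27 - 15)) - 47230) = 52763*(1*(15 - 42) - 47230) = 52763*(1*(-27) - 47230) = 52763*(-27 - 47230) = 52763*(-47257) = -2493421091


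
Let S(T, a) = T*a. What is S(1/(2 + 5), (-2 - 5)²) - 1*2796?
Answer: -2789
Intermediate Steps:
S(1/(2 + 5), (-2 - 5)²) - 1*2796 = (-2 - 5)²/(2 + 5) - 1*2796 = (-7)²/7 - 2796 = (⅐)*49 - 2796 = 7 - 2796 = -2789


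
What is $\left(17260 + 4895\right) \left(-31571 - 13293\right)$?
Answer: $-993961920$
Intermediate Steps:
$\left(17260 + 4895\right) \left(-31571 - 13293\right) = 22155 \left(-44864\right) = -993961920$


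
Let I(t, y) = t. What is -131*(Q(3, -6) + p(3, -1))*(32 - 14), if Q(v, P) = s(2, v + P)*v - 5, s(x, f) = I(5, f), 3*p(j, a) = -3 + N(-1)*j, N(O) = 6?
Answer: -35370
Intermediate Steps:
p(j, a) = -1 + 2*j (p(j, a) = (-3 + 6*j)/3 = -1 + 2*j)
s(x, f) = 5
Q(v, P) = -5 + 5*v (Q(v, P) = 5*v - 5 = -5 + 5*v)
-131*(Q(3, -6) + p(3, -1))*(32 - 14) = -131*((-5 + 5*3) + (-1 + 2*3))*(32 - 14) = -131*((-5 + 15) + (-1 + 6))*18 = -131*(10 + 5)*18 = -1965*18 = -131*270 = -35370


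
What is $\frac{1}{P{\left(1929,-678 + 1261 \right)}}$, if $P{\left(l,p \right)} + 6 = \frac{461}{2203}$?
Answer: $- \frac{2203}{12757} \approx -0.17269$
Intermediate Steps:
$P{\left(l,p \right)} = - \frac{12757}{2203}$ ($P{\left(l,p \right)} = -6 + \frac{461}{2203} = - \frac{12757}{2203}$)
$\frac{1}{P{\left(1929,-678 + 1261 \right)}} = \frac{1}{- \frac{12757}{2203}} = - \frac{2203}{12757}$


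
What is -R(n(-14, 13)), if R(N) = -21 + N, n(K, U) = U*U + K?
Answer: -134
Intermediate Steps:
n(K, U) = K + U² (n(K, U) = U² + K = K + U²)
-R(n(-14, 13)) = -(-21 + (-14 + 13²)) = -(-21 + (-14 + 169)) = -(-21 + 155) = -1*134 = -134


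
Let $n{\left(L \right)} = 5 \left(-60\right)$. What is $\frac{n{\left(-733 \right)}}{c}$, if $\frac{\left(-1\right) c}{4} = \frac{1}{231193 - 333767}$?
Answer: $-7693050$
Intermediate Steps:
$n{\left(L \right)} = -300$
$c = \frac{2}{51287}$ ($c = - \frac{4}{231193 - 333767} = - \frac{4}{-102574} = \left(-4\right) \left(- \frac{1}{102574}\right) = \frac{2}{51287} \approx 3.8996 \cdot 10^{-5}$)
$\frac{n{\left(-733 \right)}}{c} = - \frac{300}{\frac{2}{51287}} = \left(-300\right) \frac{51287}{2} = -7693050$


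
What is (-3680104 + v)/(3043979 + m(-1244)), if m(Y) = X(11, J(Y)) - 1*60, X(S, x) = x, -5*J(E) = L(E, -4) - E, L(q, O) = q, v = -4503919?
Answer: -8184023/3043919 ≈ -2.6886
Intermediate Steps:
J(E) = 0 (J(E) = -(E - E)/5 = -1/5*0 = 0)
m(Y) = -60 (m(Y) = 0 - 1*60 = 0 - 60 = -60)
(-3680104 + v)/(3043979 + m(-1244)) = (-3680104 - 4503919)/(3043979 - 60) = -8184023/3043919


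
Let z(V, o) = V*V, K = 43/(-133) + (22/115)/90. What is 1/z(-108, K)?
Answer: 1/11664 ≈ 8.5734e-5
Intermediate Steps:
K = -221062/688275 (K = 43*(-1/133) + (22*(1/115))*(1/90) = -43/133 + (22/115)*(1/90) = -43/133 + 11/5175 = -221062/688275 ≈ -0.32118)
z(V, o) = V²
1/z(-108, K) = 1/((-108)²) = 1/11664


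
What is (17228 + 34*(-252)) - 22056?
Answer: -13396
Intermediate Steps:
(17228 + 34*(-252)) - 22056 = (17228 - 8568) - 22056 = 8660 - 22056 = -13396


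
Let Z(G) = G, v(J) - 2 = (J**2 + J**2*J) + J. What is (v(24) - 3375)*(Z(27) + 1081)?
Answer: 12244508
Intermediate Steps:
v(J) = 2 + J + J**2 + J**3 (v(J) = 2 + ((J**2 + J**2*J) + J) = 2 + ((J**2 + J**3) + J) = 2 + (J + J**2 + J**3) = 2 + J + J**2 + J**3)
(v(24) - 3375)*(Z(27) + 1081) = ((2 + 24 + 24**2 + 24**3) - 3375)*(27 + 1081) = ((2 + 24 + 576 + 13824) - 3375)*1108 = (14426 - 3375)*1108 = 11051*1108 = 12244508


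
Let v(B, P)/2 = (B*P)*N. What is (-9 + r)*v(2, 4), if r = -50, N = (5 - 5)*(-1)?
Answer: 0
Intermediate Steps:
N = 0 (N = 0*(-1) = 0)
v(B, P) = 0 (v(B, P) = 2*((B*P)*0) = 2*0 = 0)
(-9 + r)*v(2, 4) = (-9 - 50)*0 = -59*0 = 0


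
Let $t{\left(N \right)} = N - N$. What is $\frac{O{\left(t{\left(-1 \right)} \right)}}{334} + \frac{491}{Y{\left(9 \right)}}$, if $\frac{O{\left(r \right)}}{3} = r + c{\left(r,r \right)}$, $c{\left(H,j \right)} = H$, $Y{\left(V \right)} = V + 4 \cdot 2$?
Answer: $\frac{491}{17} \approx 28.882$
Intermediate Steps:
$t{\left(N \right)} = 0$
$Y{\left(V \right)} = 8 + V$ ($Y{\left(V \right)} = V + 8 = 8 + V$)
$O{\left(r \right)} = 6 r$ ($O{\left(r \right)} = 3 \left(r + r\right) = 3 \cdot 2 r = 6 r$)
$\frac{O{\left(t{\left(-1 \right)} \right)}}{334} + \frac{491}{Y{\left(9 \right)}} = \frac{6 \cdot 0}{334} + \frac{491}{8 + 9} = 0 \cdot \frac{1}{334} + \frac{491}{17} = 0 + 491 \cdot \frac{1}{17} = 0 + \frac{491}{17} = \frac{491}{17}$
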